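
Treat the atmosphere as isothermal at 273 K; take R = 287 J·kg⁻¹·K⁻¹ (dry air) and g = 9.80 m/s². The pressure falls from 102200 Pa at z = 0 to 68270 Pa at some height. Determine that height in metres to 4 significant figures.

z ≈ 3226 m

Scale height: H = RT/g = 287 × 273 / 9.80 = 7995.0 m.
Invert the barometric formula: z = H ln(P₀/P).
P₀/P = 102200/68270 = 1.4970; ln(1.4970) = 0.40346.
z = 7995.0 × 0.40346 = 3225.7 m.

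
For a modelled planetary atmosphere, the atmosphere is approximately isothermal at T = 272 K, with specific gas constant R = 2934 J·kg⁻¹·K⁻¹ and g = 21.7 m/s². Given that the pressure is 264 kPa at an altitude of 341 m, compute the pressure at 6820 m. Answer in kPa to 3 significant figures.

Scale height: H = RT/g = 2934 × 272 / 21.7 = 36776 m.
Between two levels, P₂ = P₁ exp(−Δz/H) with Δz = z₂ − z₁.
Δz = 6820.0 − 341.00 = 6479.0 m; Δz/H = 6479.0/36776 = 0.17617.
P₂ = 264 × exp(−0.17617) = 264 × 0.83848 = 221.36 kPa.

P ≈ 221 kPa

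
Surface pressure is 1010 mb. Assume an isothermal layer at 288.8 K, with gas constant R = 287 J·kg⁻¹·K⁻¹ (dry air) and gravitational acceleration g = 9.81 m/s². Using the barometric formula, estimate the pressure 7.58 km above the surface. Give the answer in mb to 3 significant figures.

P ≈ 412 mb

Scale height: H = RT/g = 287 × 288.8 / 9.81 = 8449.1 m.
Barometric formula: P = P₀ exp(−z/H).
z/H = 7580.0/8449.1 = 0.89714; exp(−0.89714) = 0.40773.
P = 1010 × 0.40773 = 411.81 mb.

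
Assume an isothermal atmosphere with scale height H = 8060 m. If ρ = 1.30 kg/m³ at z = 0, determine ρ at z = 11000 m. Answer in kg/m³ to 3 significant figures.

ρ ≈ 0.332 kg/m³

In an isothermal atmosphere, density decays like pressure: ρ = ρ₀ exp(−z/H).
z/H = 11000/8060.0 = 1.3648; exp(−1.3648) = 0.25543.
ρ = 1.30 × 0.25543 = 0.33206 kg/m³.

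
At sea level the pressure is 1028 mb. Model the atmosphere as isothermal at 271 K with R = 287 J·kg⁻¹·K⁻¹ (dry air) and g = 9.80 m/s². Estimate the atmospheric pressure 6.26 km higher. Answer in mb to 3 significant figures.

Scale height: H = RT/g = 287 × 271 / 9.80 = 7936.4 m.
Barometric formula: P = P₀ exp(−z/H).
z/H = 6260.0/7936.4 = 0.78877; exp(−0.78877) = 0.45440.
P = 1028 × 0.45440 = 467.12 mb.

P ≈ 467 mb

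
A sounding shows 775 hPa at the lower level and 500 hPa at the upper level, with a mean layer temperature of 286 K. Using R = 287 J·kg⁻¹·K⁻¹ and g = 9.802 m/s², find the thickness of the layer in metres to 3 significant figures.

Δz ≈ 3670 m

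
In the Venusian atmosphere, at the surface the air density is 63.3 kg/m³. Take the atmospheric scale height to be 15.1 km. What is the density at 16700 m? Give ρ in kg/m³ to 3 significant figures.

In an isothermal atmosphere, density decays like pressure: ρ = ρ₀ exp(−z/H).
z/H = 16700/15100 = 1.1060; exp(−1.1060) = 0.33088.
ρ = 63.3 × 0.33088 = 20.945 kg/m³.

ρ ≈ 20.9 kg/m³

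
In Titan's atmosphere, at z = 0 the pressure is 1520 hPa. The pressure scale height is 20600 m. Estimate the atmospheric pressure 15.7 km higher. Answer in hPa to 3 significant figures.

P ≈ 709 hPa

Barometric formula: P = P₀ exp(−z/H).
z/H = 15700/20600 = 0.76214; exp(−0.76214) = 0.46667.
P = 1520 × 0.46667 = 709.34 hPa.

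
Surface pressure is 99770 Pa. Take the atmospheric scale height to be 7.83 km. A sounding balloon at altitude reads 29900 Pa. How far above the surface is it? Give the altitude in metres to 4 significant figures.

Invert the barometric formula: z = H ln(P₀/P).
P₀/P = 99770/29900 = 3.3368; ln(3.3368) = 1.2050.
z = 7830.0 × 1.2050 = 9435.2 m.

z ≈ 9435 m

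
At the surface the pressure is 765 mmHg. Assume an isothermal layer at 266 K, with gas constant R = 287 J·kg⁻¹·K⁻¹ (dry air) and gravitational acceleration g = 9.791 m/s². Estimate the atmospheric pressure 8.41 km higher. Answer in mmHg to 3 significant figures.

P ≈ 260 mmHg

Scale height: H = RT/g = 287 × 266 / 9.791 = 7797.2 m.
Barometric formula: P = P₀ exp(−z/H).
z/H = 8410.0/7797.2 = 1.0786; exp(−1.0786) = 0.34007.
P = 765 × 0.34007 = 260.15 mmHg.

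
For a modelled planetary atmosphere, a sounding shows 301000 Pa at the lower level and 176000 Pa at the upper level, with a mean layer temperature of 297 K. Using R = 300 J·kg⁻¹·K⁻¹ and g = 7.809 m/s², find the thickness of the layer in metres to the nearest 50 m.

Hypsometric equation: Δz = (R T̄/g) ln(P₁/P₂).
R T̄/g = 300 × 297 / 7.809 = 11410 m.
ln(301000/176000) = ln(1.7102) = 0.53661.
Δz = 11410 × 0.53661 = 6122.7 m.

Δz ≈ 6100 m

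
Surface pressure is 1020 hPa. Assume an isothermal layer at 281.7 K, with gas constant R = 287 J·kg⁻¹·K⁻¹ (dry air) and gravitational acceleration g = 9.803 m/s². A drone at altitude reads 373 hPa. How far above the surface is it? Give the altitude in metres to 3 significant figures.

z ≈ 8300 m

Scale height: H = RT/g = 287 × 281.7 / 9.803 = 8247.3 m.
Invert the barometric formula: z = H ln(P₀/P).
P₀/P = 1020/373 = 2.7346; ln(2.7346) = 1.0060.
z = 8247.3 × 1.0060 = 8296.8 m.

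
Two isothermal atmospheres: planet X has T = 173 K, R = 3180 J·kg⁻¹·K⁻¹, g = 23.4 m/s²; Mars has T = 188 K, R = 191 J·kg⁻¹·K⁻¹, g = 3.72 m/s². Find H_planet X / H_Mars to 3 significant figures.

H = RT/g for each body.
H_planet X = 3180 × 173 / 23.4 = 23510 m.
H_Mars = 191 × 188 / 3.72 = 9652.7 m.
H_planet X/H_Mars = 23510/9652.7 = 2.4356.

H_planet X/H_Mars ≈ 2.44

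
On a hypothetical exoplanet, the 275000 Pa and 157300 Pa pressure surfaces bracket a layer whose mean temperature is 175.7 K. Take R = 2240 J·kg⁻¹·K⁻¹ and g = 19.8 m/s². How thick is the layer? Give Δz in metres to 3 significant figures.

Hypsometric equation: Δz = (R T̄/g) ln(P₁/P₂).
R T̄/g = 2240 × 175.7 / 19.8 = 19877 m.
ln(275000/157300) = ln(1.7483) = 0.55864.
Δz = 19877 × 0.55864 = 11104 m.

Δz ≈ 11100 m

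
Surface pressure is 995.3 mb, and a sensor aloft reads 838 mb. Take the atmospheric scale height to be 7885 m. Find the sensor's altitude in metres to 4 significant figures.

z ≈ 1356 m

Invert the barometric formula: z = H ln(P₀/P).
P₀/P = 995.3/838 = 1.1877; ln(1.1877) = 0.17202.
z = 7885.0 × 0.17202 = 1356.4 m.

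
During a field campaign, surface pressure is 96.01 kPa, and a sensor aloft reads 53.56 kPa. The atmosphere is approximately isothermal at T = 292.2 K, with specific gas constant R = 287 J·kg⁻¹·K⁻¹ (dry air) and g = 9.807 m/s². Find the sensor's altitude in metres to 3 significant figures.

Scale height: H = RT/g = 287 × 292.2 / 9.807 = 8551.2 m.
Invert the barometric formula: z = H ln(P₀/P).
P₀/P = 96.01/53.56 = 1.7926; ln(1.7926) = 0.58367.
z = 8551.2 × 0.58367 = 4991.1 m.

z ≈ 4990 m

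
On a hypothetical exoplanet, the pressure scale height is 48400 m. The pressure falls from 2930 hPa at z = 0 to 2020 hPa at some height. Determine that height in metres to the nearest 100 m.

Invert the barometric formula: z = H ln(P₀/P).
P₀/P = 2930/2020 = 1.4505; ln(1.4505) = 0.37191.
z = 48400 × 0.37191 = 18000 m.

z ≈ 18000 m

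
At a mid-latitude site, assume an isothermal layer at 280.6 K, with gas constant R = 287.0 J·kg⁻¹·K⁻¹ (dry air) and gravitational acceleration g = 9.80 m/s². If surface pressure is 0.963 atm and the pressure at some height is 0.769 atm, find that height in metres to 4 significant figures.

Scale height: H = RT/g = 287.0 × 280.6 / 9.80 = 8217.6 m.
Invert the barometric formula: z = H ln(P₀/P).
P₀/P = 0.963/0.769 = 1.2523; ln(1.2523) = 0.22498.
z = 8217.6 × 0.22498 = 1848.8 m.

z ≈ 1849 m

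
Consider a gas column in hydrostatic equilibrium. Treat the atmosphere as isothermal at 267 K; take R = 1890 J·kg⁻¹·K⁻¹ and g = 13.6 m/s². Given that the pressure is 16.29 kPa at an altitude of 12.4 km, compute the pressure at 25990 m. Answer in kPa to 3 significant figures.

P ≈ 11.3 kPa

Scale height: H = RT/g = 1890 × 267 / 13.6 = 37105 m.
Between two levels, P₂ = P₁ exp(−Δz/H) with Δz = z₂ − z₁.
Δz = 25990 − 12400 = 13590 m; Δz/H = 13590/37105 = 0.36626.
P₂ = 16.29 × exp(−0.36626) = 16.29 × 0.69332 = 11.294 kPa.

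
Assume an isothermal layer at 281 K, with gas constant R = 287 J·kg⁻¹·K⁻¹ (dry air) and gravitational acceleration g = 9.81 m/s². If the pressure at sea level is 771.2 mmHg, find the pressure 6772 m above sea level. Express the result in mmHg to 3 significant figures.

Scale height: H = RT/g = 287 × 281 / 9.81 = 8220.9 m.
Barometric formula: P = P₀ exp(−z/H).
z/H = 6772.0/8220.9 = 0.82375; exp(−0.82375) = 0.43878.
P = 771.2 × 0.43878 = 338.39 mmHg.

P ≈ 338 mmHg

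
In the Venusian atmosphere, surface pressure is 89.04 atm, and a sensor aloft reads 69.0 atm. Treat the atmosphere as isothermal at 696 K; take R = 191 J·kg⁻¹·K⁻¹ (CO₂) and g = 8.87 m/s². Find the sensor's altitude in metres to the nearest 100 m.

Scale height: H = RT/g = 191 × 696 / 8.87 = 14987 m.
Invert the barometric formula: z = H ln(P₀/P).
P₀/P = 89.04/69.0 = 1.2904; ln(1.2904) = 0.25495.
z = 14987 × 0.25495 = 3820.9 m.

z ≈ 3800 m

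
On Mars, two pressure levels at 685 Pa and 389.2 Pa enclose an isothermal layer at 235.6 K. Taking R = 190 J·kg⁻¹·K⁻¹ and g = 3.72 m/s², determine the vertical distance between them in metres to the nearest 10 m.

Δz ≈ 6800 m

Hypsometric equation: Δz = (R T̄/g) ln(P₁/P₂).
R T̄/g = 190 × 235.6 / 3.72 = 12033 m.
ln(685/389.2) = ln(1.7600) = 0.56531.
Δz = 12033 × 0.56531 = 6802.4 m.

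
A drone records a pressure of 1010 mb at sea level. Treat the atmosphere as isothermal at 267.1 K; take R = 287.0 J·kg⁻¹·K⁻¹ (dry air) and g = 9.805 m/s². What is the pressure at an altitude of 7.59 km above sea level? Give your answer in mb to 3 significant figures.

Scale height: H = RT/g = 287.0 × 267.1 / 9.805 = 7818.2 m.
Barometric formula: P = P₀ exp(−z/H).
z/H = 7590.0/7818.2 = 0.97081; exp(−0.97081) = 0.37878.
P = 1010 × 0.37878 = 382.57 mb.

P ≈ 383 mb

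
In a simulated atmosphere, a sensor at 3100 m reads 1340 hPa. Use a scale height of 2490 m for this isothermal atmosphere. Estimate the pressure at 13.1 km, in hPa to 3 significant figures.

P ≈ 24.2 hPa

Between two levels, P₂ = P₁ exp(−Δz/H) with Δz = z₂ − z₁.
Δz = 13100 − 3100.0 = 10000 m; Δz/H = 10000/2490.0 = 4.0161.
P₂ = 1340 × exp(−4.0161) = 1340 × 0.018023 = 24.151 hPa.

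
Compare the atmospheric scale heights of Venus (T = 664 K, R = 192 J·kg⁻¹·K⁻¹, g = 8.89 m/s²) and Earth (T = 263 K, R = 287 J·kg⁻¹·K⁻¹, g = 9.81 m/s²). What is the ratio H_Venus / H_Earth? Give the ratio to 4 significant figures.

H = RT/g for each body.
H_Venus = 192 × 664 / 8.89 = 14341 m.
H_Earth = 287 × 263 / 9.81 = 7694.3 m.
H_Venus/H_Earth = 14341/7694.3 = 1.8638.

H_Venus/H_Earth ≈ 1.864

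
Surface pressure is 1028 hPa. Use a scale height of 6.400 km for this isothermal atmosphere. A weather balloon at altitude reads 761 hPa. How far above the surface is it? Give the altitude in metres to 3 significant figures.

z ≈ 1920 m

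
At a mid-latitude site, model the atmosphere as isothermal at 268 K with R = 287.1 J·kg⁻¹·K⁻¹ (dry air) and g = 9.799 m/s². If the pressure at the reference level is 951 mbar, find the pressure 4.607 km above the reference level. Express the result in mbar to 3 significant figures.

Scale height: H = RT/g = 287.1 × 268 / 9.799 = 7852.1 m.
Barometric formula: P = P₀ exp(−z/H).
z/H = 4607.0/7852.1 = 0.58672; exp(−0.58672) = 0.55615.
P = 951 × 0.55615 = 528.90 mbar.

P ≈ 529 mbar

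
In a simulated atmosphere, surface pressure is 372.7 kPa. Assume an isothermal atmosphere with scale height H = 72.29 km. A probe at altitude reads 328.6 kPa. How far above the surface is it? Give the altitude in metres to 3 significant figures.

z ≈ 9100 m

Invert the barometric formula: z = H ln(P₀/P).
P₀/P = 372.7/328.6 = 1.1342; ln(1.1342) = 0.12593.
z = 72290 × 0.12593 = 9103.5 m.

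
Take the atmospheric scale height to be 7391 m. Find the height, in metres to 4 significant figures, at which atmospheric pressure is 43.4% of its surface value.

Set P/P₀ = exp(−z/H) = 0.434, so z = −H ln(0.434).
−ln(0.434) = 0.83471; z = 7391.0 × 0.83471 = 6169.3 m.

z ≈ 6169 m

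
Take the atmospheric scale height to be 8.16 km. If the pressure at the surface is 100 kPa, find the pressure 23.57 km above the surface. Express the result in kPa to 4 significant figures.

Barometric formula: P = P₀ exp(−z/H).
z/H = 23570/8160.0 = 2.8885; exp(−2.8885) = 0.055660.
P = 100 × 0.055660 = 5.5660 kPa.

P ≈ 5.566 kPa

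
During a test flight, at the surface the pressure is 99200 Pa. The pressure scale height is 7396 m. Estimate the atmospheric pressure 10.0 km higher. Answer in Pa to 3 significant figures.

P ≈ 25700 Pa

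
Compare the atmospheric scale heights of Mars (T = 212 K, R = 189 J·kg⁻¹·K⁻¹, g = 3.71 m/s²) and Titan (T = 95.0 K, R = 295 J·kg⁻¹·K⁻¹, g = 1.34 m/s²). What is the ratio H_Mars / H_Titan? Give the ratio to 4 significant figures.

H = RT/g for each body.
H_Mars = 189 × 212 / 3.71 = 10800 m.
H_Titan = 295 × 95.0 / 1.34 = 20914 m.
H_Mars/H_Titan = 10800/20914 = 0.51640.

H_Mars/H_Titan ≈ 0.5164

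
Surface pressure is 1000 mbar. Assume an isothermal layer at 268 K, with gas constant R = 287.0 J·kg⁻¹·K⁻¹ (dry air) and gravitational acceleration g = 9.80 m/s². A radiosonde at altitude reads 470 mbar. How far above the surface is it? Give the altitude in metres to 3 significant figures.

z ≈ 5930 m

Scale height: H = RT/g = 287.0 × 268 / 9.80 = 7848.6 m.
Invert the barometric formula: z = H ln(P₀/P).
P₀/P = 1000/470 = 2.1277; ln(2.1277) = 0.75504.
z = 7848.6 × 0.75504 = 5926.0 m.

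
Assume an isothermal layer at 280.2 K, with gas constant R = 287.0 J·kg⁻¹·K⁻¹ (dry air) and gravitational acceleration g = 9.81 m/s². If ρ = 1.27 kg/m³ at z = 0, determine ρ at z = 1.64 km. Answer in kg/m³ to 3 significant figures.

Scale height: H = RT/g = 287.0 × 280.2 / 9.81 = 8197.5 m.
In an isothermal atmosphere, density decays like pressure: ρ = ρ₀ exp(−z/H).
z/H = 1640.0/8197.5 = 0.20006; exp(−0.20006) = 0.81868.
ρ = 1.27 × 0.81868 = 1.0397 kg/m³.

ρ ≈ 1.04 kg/m³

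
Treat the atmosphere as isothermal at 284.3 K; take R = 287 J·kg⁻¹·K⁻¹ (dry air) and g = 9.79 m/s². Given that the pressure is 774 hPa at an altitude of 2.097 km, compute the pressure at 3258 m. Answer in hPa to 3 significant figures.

Scale height: H = RT/g = 287 × 284.3 / 9.79 = 8334.4 m.
Between two levels, P₂ = P₁ exp(−Δz/H) with Δz = z₂ − z₁.
Δz = 3258.0 − 2097.0 = 1161.0 m; Δz/H = 1161.0/8334.4 = 0.13930.
P₂ = 774 × exp(−0.13930) = 774 × 0.86997 = 673.36 hPa.

P ≈ 673 hPa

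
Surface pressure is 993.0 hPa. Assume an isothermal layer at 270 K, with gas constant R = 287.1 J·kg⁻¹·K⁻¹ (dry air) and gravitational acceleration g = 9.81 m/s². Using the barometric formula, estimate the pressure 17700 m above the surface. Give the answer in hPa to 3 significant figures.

Scale height: H = RT/g = 287.1 × 270 / 9.81 = 7901.8 m.
Barometric formula: P = P₀ exp(−z/H).
z/H = 17700/7901.8 = 2.2400; exp(−2.2400) = 0.10646.
P = 993.0 × 0.10646 = 105.71 hPa.

P ≈ 106 hPa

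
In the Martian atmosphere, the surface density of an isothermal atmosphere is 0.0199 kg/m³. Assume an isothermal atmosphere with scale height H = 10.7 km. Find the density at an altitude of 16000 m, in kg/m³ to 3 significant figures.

ρ ≈ 0.00446 kg/m³

In an isothermal atmosphere, density decays like pressure: ρ = ρ₀ exp(−z/H).
z/H = 16000/10700 = 1.4953; exp(−1.4953) = 0.22418.
ρ = 0.0199 × 0.22418 = 0.0044612 kg/m³.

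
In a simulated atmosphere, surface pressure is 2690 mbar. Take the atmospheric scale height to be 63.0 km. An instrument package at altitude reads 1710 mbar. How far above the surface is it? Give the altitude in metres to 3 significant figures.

Invert the barometric formula: z = H ln(P₀/P).
P₀/P = 2690/1710 = 1.5731; ln(1.5731) = 0.45305.
z = 63000 × 0.45305 = 28542 m.

z ≈ 28500 m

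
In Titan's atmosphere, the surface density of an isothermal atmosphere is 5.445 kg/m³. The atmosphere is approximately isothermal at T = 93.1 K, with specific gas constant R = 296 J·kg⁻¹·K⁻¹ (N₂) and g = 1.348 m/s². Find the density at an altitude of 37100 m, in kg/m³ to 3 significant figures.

Scale height: H = RT/g = 296 × 93.1 / 1.348 = 20443 m.
In an isothermal atmosphere, density decays like pressure: ρ = ρ₀ exp(−z/H).
z/H = 37100/20443 = 1.8148; exp(−1.8148) = 0.16287.
ρ = 5.445 × 0.16287 = 0.88683 kg/m³.

ρ ≈ 0.887 kg/m³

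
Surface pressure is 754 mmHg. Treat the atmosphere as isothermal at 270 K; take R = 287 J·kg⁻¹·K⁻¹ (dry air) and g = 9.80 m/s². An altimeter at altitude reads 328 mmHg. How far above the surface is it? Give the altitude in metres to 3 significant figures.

Scale height: H = RT/g = 287 × 270 / 9.80 = 7907.1 m.
Invert the barometric formula: z = H ln(P₀/P).
P₀/P = 754/328 = 2.2988; ln(2.2988) = 0.83239.
z = 7907.1 × 0.83239 = 6581.8 m.

z ≈ 6580 m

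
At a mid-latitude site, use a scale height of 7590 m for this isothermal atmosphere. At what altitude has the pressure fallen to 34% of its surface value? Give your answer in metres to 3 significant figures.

z ≈ 8190 m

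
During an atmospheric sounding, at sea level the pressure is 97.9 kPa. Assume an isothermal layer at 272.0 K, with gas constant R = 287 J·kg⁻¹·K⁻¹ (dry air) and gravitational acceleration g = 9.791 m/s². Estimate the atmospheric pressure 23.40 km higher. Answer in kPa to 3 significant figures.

Scale height: H = RT/g = 287 × 272.0 / 9.791 = 7973.0 m.
Barometric formula: P = P₀ exp(−z/H).
z/H = 23400/7973.0 = 2.9349; exp(−2.9349) = 0.053136.
P = 97.9 × 0.053136 = 5.2020 kPa.

P ≈ 5.20 kPa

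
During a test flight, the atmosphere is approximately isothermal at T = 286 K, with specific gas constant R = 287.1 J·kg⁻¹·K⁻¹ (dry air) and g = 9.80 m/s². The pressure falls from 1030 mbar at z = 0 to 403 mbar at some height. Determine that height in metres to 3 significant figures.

z ≈ 7860 m

Scale height: H = RT/g = 287.1 × 286 / 9.80 = 8378.6 m.
Invert the barometric formula: z = H ln(P₀/P).
P₀/P = 1030/403 = 2.5558; ln(2.5558) = 0.93837.
z = 8378.6 × 0.93837 = 7862.2 m.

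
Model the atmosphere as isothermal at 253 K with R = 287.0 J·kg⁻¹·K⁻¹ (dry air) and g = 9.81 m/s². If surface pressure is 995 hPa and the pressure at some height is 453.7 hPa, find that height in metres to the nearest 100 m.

z ≈ 5800 m

Scale height: H = RT/g = 287.0 × 253 / 9.81 = 7401.7 m.
Invert the barometric formula: z = H ln(P₀/P).
P₀/P = 995/453.7 = 2.1931; ln(2.1931) = 0.78532.
z = 7401.7 × 0.78532 = 5812.7 m.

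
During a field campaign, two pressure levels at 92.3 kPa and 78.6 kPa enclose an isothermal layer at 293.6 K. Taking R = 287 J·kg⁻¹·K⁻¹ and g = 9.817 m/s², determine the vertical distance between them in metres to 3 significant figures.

Hypsometric equation: Δz = (R T̄/g) ln(P₁/P₂).
R T̄/g = 287 × 293.6 / 9.817 = 8583.4 m.
ln(92.3/78.6) = ln(1.1743) = 0.16067.
Δz = 8583.4 × 0.16067 = 1379.1 m.

Δz ≈ 1380 m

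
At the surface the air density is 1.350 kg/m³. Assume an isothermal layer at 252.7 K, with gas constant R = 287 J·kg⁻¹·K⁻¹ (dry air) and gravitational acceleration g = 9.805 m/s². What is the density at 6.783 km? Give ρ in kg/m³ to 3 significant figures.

ρ ≈ 0.540 kg/m³

Scale height: H = RT/g = 287 × 252.7 / 9.805 = 7396.7 m.
In an isothermal atmosphere, density decays like pressure: ρ = ρ₀ exp(−z/H).
z/H = 6783.0/7396.7 = 0.91703; exp(−0.91703) = 0.39970.
ρ = 1.350 × 0.39970 = 0.53960 kg/m³.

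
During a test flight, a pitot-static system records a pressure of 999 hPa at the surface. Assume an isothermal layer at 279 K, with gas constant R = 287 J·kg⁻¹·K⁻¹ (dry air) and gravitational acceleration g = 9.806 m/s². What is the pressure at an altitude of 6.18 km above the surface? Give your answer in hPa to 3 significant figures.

P ≈ 469 hPa

Scale height: H = RT/g = 287 × 279 / 9.806 = 8165.7 m.
Barometric formula: P = P₀ exp(−z/H).
z/H = 6180.0/8165.7 = 0.75682; exp(−0.75682) = 0.46916.
P = 999 × 0.46916 = 468.69 hPa.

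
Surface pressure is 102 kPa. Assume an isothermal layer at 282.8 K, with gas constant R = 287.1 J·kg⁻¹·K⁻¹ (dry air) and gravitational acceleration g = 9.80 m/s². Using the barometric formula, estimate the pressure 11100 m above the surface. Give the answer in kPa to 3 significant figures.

P ≈ 26.7 kPa

Scale height: H = RT/g = 287.1 × 282.8 / 9.80 = 8284.9 m.
Barometric formula: P = P₀ exp(−z/H).
z/H = 11100/8284.9 = 1.3398; exp(−1.3398) = 0.26190.
P = 102 × 0.26190 = 26.714 kPa.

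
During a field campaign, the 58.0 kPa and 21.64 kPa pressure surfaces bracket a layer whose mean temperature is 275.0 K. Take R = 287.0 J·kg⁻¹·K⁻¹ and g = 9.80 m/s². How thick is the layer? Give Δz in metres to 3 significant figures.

Hypsometric equation: Δz = (R T̄/g) ln(P₁/P₂).
R T̄/g = 287.0 × 275.0 / 9.80 = 8053.6 m.
ln(58.0/21.64) = ln(2.6802) = 0.98589.
Δz = 8053.6 × 0.98589 = 7940.0 m.

Δz ≈ 7940 m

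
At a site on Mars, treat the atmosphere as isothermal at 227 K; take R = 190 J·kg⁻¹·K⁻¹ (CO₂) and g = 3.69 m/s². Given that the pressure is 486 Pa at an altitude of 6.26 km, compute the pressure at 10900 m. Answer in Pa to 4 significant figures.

P ≈ 326.8 Pa

Scale height: H = RT/g = 190 × 227 / 3.69 = 11688 m.
Between two levels, P₂ = P₁ exp(−Δz/H) with Δz = z₂ − z₁.
Δz = 10900 − 6260.0 = 4640.0 m; Δz/H = 4640.0/11688 = 0.39699.
P₂ = 486 × exp(−0.39699) = 486 × 0.67234 = 326.76 Pa.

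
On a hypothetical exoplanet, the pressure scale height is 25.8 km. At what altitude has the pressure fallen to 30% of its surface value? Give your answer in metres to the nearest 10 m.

z ≈ 31060 m

Set P/P₀ = exp(−z/H) = 0.3, so z = −H ln(0.3).
−ln(0.3) = 1.2040; z = 25800 × 1.2040 = 31063 m.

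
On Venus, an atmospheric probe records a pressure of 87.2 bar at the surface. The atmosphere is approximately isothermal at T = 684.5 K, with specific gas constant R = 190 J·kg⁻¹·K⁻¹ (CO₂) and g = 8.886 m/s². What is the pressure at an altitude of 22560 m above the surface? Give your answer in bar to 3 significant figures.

P ≈ 18.7 bar

Scale height: H = RT/g = 190 × 684.5 / 8.886 = 14636 m.
Barometric formula: P = P₀ exp(−z/H).
z/H = 22560/14636 = 1.5414; exp(−1.5414) = 0.21408.
P = 87.2 × 0.21408 = 18.668 bar.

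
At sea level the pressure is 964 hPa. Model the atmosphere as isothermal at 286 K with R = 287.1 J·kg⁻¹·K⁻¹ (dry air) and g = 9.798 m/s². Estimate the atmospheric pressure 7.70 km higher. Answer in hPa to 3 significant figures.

P ≈ 385 hPa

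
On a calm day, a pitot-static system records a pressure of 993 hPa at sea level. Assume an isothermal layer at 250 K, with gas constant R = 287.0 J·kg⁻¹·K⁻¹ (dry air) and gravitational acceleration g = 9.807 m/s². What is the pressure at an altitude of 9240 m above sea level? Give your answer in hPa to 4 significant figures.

P ≈ 280.8 hPa

Scale height: H = RT/g = 287.0 × 250 / 9.807 = 7316.2 m.
Barometric formula: P = P₀ exp(−z/H).
z/H = 9240.0/7316.2 = 1.2630; exp(−1.2630) = 0.28280.
P = 993 × 0.28280 = 280.82 hPa.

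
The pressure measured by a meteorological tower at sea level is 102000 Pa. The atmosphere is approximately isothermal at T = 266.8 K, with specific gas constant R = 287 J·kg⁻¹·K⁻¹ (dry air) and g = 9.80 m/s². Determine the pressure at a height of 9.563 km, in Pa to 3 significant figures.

Scale height: H = RT/g = 287 × 266.8 / 9.80 = 7813.4 m.
Barometric formula: P = P₀ exp(−z/H).
z/H = 9563.0/7813.4 = 1.2239; exp(−1.2239) = 0.29408.
P = 102000 × 0.29408 = 29996 Pa.

P ≈ 30000 Pa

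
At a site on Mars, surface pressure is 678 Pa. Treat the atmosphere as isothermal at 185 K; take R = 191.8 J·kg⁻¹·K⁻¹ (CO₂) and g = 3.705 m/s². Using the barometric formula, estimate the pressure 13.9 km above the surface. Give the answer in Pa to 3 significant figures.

Scale height: H = RT/g = 191.8 × 185 / 3.705 = 9577.1 m.
Barometric formula: P = P₀ exp(−z/H).
z/H = 13900/9577.1 = 1.4514; exp(−1.4514) = 0.23424.
P = 678 × 0.23424 = 158.81 Pa.

P ≈ 159 Pa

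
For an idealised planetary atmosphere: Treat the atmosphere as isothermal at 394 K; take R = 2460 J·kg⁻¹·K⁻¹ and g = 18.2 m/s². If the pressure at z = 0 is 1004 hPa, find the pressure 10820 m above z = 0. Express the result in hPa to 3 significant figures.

P ≈ 819 hPa

Scale height: H = RT/g = 2460 × 394 / 18.2 = 53255 m.
Barometric formula: P = P₀ exp(−z/H).
z/H = 10820/53255 = 0.20317; exp(−0.20317) = 0.81614.
P = 1004 × 0.81614 = 819.40 hPa.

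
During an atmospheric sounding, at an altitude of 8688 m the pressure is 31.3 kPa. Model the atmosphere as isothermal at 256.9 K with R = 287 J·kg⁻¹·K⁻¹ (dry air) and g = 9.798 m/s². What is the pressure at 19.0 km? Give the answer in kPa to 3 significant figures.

Scale height: H = RT/g = 287 × 256.9 / 9.798 = 7525.0 m.
Between two levels, P₂ = P₁ exp(−Δz/H) with Δz = z₂ − z₁.
Δz = 19000 − 8688.0 = 10312 m; Δz/H = 10312/7525.0 = 1.3704.
P₂ = 31.3 × exp(−1.3704) = 31.3 × 0.25401 = 7.9505 kPa.

P ≈ 7.95 kPa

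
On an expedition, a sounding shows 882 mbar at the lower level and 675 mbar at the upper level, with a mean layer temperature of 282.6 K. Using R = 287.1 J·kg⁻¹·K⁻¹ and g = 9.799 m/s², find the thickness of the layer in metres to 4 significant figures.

Δz ≈ 2215 m

Hypsometric equation: Δz = (R T̄/g) ln(P₁/P₂).
R T̄/g = 287.1 × 282.6 / 9.799 = 8279.9 m.
ln(882/675) = ln(1.3067) = 0.26750.
Δz = 8279.9 × 0.26750 = 2214.9 m.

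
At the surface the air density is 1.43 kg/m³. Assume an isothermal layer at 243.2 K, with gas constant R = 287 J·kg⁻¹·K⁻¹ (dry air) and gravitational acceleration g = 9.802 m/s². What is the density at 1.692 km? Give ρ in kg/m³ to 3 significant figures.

ρ ≈ 1.13 kg/m³

Scale height: H = RT/g = 287 × 243.2 / 9.802 = 7120.8 m.
In an isothermal atmosphere, density decays like pressure: ρ = ρ₀ exp(−z/H).
z/H = 1692.0/7120.8 = 0.23761; exp(−0.23761) = 0.78851.
ρ = 1.43 × 0.78851 = 1.1276 kg/m³.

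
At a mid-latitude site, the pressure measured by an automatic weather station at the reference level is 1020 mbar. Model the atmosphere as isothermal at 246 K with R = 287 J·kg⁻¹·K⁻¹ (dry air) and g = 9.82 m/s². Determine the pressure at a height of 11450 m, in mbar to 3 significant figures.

Scale height: H = RT/g = 287 × 246 / 9.82 = 7189.6 m.
Barometric formula: P = P₀ exp(−z/H).
z/H = 11450/7189.6 = 1.5926; exp(−1.5926) = 0.20340.
P = 1020 × 0.20340 = 207.47 mbar.

P ≈ 207 mbar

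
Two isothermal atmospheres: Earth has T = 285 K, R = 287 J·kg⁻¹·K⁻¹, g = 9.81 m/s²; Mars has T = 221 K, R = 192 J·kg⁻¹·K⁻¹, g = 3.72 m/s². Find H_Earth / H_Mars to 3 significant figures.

H_Earth/H_Mars ≈ 0.731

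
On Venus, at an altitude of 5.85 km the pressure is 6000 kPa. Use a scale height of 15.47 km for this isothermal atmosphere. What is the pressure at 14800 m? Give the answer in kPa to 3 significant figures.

P ≈ 3360 kPa

Between two levels, P₂ = P₁ exp(−Δz/H) with Δz = z₂ − z₁.
Δz = 14800 − 5850.0 = 8950.0 m; Δz/H = 8950.0/15470 = 0.57854.
P₂ = 6000 × exp(−0.57854) = 6000 × 0.56072 = 3364.3 kPa.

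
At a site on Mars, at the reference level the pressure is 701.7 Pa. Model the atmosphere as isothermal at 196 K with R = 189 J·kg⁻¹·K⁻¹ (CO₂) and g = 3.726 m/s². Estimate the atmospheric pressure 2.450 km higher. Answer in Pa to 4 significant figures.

Scale height: H = RT/g = 189 × 196 / 3.726 = 9942.0 m.
Barometric formula: P = P₀ exp(−z/H).
z/H = 2450.0/9942.0 = 0.24643; exp(−0.24643) = 0.78159.
P = 701.7 × 0.78159 = 548.44 Pa.

P ≈ 548.4 Pa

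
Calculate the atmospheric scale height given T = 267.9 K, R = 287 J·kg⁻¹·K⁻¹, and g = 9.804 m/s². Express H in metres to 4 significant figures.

H ≈ 7842 m

The scale height of an isothermal atmosphere is H = RT/g.
H = 287 × 267.9 / 9.804 = 76887/9.804 = 7842.4 m.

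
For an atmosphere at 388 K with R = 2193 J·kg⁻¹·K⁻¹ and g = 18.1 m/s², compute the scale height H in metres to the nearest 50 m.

The scale height of an isothermal atmosphere is H = RT/g.
H = 2193 × 388 / 18.1 = 850880/18.1 = 47010 m.

H ≈ 47000 m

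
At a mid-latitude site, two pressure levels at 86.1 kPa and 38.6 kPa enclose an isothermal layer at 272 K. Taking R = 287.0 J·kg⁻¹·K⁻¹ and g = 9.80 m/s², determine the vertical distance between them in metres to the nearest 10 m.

Hypsometric equation: Δz = (R T̄/g) ln(P₁/P₂).
R T̄/g = 287.0 × 272 / 9.80 = 7965.7 m.
ln(86.1/38.6) = ln(2.2306) = 0.80227.
Δz = 7965.7 × 0.80227 = 6390.6 m.

Δz ≈ 6390 m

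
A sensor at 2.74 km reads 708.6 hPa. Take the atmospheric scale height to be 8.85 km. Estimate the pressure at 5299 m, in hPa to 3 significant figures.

Between two levels, P₂ = P₁ exp(−Δz/H) with Δz = z₂ − z₁.
Δz = 5299.0 − 2740.0 = 2559.0 m; Δz/H = 2559.0/8850.0 = 0.28915.
P₂ = 708.6 × exp(−0.28915) = 708.6 × 0.74890 = 530.67 hPa.

P ≈ 531 hPa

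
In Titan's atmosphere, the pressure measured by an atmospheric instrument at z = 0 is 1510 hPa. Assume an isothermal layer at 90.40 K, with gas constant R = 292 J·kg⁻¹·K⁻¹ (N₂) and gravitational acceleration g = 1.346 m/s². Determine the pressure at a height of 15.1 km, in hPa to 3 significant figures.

Scale height: H = RT/g = 292 × 90.40 / 1.346 = 19611 m.
Barometric formula: P = P₀ exp(−z/H).
z/H = 15100/19611 = 0.76998; exp(−0.76998) = 0.46302.
P = 1510 × 0.46302 = 699.16 hPa.

P ≈ 699 hPa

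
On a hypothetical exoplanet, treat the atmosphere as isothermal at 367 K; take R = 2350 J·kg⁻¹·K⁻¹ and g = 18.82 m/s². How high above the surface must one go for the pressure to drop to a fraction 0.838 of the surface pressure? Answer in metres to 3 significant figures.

z ≈ 8100 m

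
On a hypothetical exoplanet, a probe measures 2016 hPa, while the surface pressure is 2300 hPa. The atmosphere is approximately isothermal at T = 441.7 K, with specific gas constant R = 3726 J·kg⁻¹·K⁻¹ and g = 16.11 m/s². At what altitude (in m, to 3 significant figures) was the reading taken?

Scale height: H = RT/g = 3726 × 441.7 / 16.11 = 102160 m.
Invert the barometric formula: z = H ln(P₀/P).
P₀/P = 2300/2016 = 1.1409; ln(1.1409) = 0.13182.
z = 102160 × 0.13182 = 13467 m.

z ≈ 13500 m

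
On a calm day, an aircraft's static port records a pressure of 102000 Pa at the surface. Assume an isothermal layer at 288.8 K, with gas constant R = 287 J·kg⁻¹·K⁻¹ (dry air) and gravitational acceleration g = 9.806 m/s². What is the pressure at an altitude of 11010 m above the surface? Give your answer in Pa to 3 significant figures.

P ≈ 27700 Pa

Scale height: H = RT/g = 287 × 288.8 / 9.806 = 8452.5 m.
Barometric formula: P = P₀ exp(−z/H).
z/H = 11010/8452.5 = 1.3026; exp(−1.3026) = 0.27182.
P = 102000 × 0.27182 = 27726 Pa.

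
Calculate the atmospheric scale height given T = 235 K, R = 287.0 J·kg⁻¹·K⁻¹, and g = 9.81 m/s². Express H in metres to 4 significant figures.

The scale height of an isothermal atmosphere is H = RT/g.
H = 287.0 × 235 / 9.81 = 67445/9.81 = 6875.1 m.

H ≈ 6875 m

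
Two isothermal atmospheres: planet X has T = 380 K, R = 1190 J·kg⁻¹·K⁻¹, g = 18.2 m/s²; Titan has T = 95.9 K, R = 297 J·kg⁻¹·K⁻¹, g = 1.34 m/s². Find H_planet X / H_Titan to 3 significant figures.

H = RT/g for each body.
H_planet X = 1190 × 380 / 18.2 = 24846 m.
H_Titan = 297 × 95.9 / 1.34 = 21255 m.
H_planet X/H_Titan = 24846/21255 = 1.1689.

H_planet X/H_Titan ≈ 1.17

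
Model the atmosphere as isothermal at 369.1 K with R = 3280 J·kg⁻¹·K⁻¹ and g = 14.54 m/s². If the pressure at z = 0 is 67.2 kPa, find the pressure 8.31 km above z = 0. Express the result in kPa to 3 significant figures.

Scale height: H = RT/g = 3280 × 369.1 / 14.54 = 83263 m.
Barometric formula: P = P₀ exp(−z/H).
z/H = 8310.0/83263 = 0.099804; exp(−0.099804) = 0.90501.
P = 67.2 × 0.90501 = 60.817 kPa.

P ≈ 60.8 kPa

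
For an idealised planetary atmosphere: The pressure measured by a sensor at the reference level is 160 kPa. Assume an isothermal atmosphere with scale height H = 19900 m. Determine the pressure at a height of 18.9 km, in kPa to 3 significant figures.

Barometric formula: P = P₀ exp(−z/H).
z/H = 18900/19900 = 0.94975; exp(−0.94975) = 0.38684.
P = 160 × 0.38684 = 61.894 kPa.

P ≈ 61.9 kPa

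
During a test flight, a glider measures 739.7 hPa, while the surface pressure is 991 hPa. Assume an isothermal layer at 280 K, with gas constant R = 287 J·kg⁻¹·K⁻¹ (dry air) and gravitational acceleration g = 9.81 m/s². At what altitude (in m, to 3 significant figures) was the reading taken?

z ≈ 2400 m

Scale height: H = RT/g = 287 × 280 / 9.81 = 8191.6 m.
Invert the barometric formula: z = H ln(P₀/P).
P₀/P = 991/739.7 = 1.3397; ln(1.3397) = 0.29245.
z = 8191.6 × 0.29245 = 2395.6 m.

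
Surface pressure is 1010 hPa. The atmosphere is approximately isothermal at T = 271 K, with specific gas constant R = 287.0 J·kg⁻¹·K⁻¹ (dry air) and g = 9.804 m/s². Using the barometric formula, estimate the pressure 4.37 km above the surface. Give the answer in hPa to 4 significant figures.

Scale height: H = RT/g = 287.0 × 271 / 9.804 = 7933.2 m.
Barometric formula: P = P₀ exp(−z/H).
z/H = 4370.0/7933.2 = 0.55085; exp(−0.55085) = 0.57646.
P = 1010 × 0.57646 = 582.22 hPa.

P ≈ 582.2 hPa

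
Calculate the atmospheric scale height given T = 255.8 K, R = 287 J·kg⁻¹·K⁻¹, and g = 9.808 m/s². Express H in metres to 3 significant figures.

H ≈ 7490 m

The scale height of an isothermal atmosphere is H = RT/g.
H = 287 × 255.8 / 9.808 = 73415/9.808 = 7485.2 m.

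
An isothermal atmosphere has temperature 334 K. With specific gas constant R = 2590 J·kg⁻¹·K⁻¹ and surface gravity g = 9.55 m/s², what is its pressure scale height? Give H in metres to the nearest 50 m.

H ≈ 90600 m

The scale height of an isothermal atmosphere is H = RT/g.
H = 2590 × 334 / 9.55 = 865060/9.55 = 90582 m.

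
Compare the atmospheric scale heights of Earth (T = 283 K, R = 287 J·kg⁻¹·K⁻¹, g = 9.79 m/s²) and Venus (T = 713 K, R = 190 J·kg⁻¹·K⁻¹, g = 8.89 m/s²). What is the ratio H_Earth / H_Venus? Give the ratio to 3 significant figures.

H_Earth/H_Venus ≈ 0.544

H = RT/g for each body.
H_Earth = 287 × 283 / 9.79 = 8296.3 m.
H_Venus = 190 × 713 / 8.89 = 15238 m.
H_Earth/H_Venus = 8296.3/15238 = 0.54445.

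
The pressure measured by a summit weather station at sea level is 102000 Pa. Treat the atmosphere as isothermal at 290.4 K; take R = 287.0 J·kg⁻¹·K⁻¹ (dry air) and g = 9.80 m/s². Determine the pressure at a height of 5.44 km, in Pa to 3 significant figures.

P ≈ 53800 Pa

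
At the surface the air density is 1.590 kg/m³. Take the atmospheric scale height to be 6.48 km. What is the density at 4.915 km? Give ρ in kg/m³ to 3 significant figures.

ρ ≈ 0.745 kg/m³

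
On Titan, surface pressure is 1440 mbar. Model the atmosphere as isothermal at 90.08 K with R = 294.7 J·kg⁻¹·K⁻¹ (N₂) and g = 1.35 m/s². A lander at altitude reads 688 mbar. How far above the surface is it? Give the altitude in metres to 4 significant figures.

z ≈ 14520 m

Scale height: H = RT/g = 294.7 × 90.08 / 1.35 = 19664 m.
Invert the barometric formula: z = H ln(P₀/P).
P₀/P = 1440/688 = 2.0930; ln(2.0930) = 0.73860.
z = 19664 × 0.73860 = 14524 m.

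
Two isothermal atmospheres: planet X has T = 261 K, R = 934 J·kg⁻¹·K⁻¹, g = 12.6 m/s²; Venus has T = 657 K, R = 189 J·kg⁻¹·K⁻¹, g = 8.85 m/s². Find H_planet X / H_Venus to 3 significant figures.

H = RT/g for each body.
H_planet X = 934 × 261 / 12.6 = 19347 m.
H_Venus = 189 × 657 / 8.85 = 14031 m.
H_planet X/H_Venus = 19347/14031 = 1.3789.

H_planet X/H_Venus ≈ 1.38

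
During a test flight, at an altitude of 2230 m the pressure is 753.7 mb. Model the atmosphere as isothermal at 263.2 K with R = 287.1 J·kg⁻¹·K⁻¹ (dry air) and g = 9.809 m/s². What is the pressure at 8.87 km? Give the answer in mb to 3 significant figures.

P ≈ 318 mb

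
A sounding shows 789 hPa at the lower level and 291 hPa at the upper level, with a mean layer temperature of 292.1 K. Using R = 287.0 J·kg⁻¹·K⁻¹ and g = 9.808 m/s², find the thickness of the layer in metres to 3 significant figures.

Hypsometric equation: Δz = (R T̄/g) ln(P₁/P₂).
R T̄/g = 287.0 × 292.1 / 9.808 = 8547.4 m.
ln(789/291) = ln(2.7113) = 0.99743.
Δz = 8547.4 × 0.99743 = 8525.4 m.

Δz ≈ 8530 m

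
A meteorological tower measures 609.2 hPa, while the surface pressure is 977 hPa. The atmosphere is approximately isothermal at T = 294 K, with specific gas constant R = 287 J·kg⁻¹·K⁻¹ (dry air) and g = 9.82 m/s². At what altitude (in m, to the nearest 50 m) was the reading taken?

z ≈ 4050 m

Scale height: H = RT/g = 287 × 294 / 9.82 = 8592.5 m.
Invert the barometric formula: z = H ln(P₀/P).
P₀/P = 977/609.2 = 1.6037; ln(1.6037) = 0.47231.
z = 8592.5 × 0.47231 = 4058.3 m.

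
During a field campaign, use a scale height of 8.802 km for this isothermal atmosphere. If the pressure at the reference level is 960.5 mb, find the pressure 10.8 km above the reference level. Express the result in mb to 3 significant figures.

P ≈ 282 mb

Barometric formula: P = P₀ exp(−z/H).
z/H = 10800/8802.0 = 1.2270; exp(−1.2270) = 0.29317.
P = 960.5 × 0.29317 = 281.59 mb.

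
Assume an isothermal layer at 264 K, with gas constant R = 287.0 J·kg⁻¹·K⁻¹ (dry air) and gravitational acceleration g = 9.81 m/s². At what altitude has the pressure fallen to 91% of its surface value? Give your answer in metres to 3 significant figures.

z ≈ 728 m

Scale height: H = RT/g = 287.0 × 264 / 9.81 = 7723.5 m.
Set P/P₀ = exp(−z/H) = 0.91, so z = −H ln(0.91).
−ln(0.91) = 0.094311; z = 7723.5 × 0.094311 = 728.41 m.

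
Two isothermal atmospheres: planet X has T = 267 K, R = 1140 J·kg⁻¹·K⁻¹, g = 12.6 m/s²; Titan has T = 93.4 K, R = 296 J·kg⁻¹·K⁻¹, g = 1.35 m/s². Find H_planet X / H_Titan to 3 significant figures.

H = RT/g for each body.
H_planet X = 1140 × 267 / 12.6 = 24157 m.
H_Titan = 296 × 93.4 / 1.35 = 20479 m.
H_planet X/H_Titan = 24157/20479 = 1.1796.

H_planet X/H_Titan ≈ 1.18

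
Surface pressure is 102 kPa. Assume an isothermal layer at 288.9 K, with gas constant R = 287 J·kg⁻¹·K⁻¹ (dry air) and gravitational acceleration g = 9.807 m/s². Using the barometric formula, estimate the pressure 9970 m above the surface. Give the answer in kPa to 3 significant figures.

Scale height: H = RT/g = 287 × 288.9 / 9.807 = 8454.6 m.
Barometric formula: P = P₀ exp(−z/H).
z/H = 9970.0/8454.6 = 1.1792; exp(−1.1792) = 0.30752.
P = 102 × 0.30752 = 31.367 kPa.

P ≈ 31.4 kPa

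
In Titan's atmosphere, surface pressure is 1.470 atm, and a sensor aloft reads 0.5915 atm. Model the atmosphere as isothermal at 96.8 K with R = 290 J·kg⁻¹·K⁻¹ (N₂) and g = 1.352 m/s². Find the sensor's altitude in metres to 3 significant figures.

Scale height: H = RT/g = 290 × 96.8 / 1.352 = 20763 m.
Invert the barometric formula: z = H ln(P₀/P).
P₀/P = 1.470/0.5915 = 2.4852; ln(2.4852) = 0.91035.
z = 20763 × 0.91035 = 18902 m.

z ≈ 18900 m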